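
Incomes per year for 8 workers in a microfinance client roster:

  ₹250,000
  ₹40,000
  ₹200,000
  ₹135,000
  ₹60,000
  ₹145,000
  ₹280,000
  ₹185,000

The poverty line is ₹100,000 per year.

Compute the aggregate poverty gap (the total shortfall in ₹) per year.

₹100,000

Below the line: ₹40,000, ₹60,000 (q = 2 of N = 8).
Individual gaps: 100000−40000 = 60000; 100000−60000 = 40000.
Aggregate gap = ₹100,000.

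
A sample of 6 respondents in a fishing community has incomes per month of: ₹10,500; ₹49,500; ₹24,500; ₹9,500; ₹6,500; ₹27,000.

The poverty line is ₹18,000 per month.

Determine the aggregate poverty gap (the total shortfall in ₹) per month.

Below the line: ₹6,500, ₹9,500, ₹10,500 (q = 3 of N = 6).
Individual gaps: 18000−6500 = 11500; 18000−9500 = 8500; 18000−10500 = 7500.
Aggregate gap = ₹27,500.

₹27,500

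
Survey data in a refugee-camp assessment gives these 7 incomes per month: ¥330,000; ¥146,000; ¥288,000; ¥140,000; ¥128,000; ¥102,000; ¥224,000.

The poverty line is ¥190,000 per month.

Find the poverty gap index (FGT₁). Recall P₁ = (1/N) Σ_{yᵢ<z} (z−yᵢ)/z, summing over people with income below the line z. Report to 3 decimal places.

0.183

Below z: ¥102,000, ¥128,000, ¥140,000, ¥146,000 (q = 4 of N = 7).
Normalized shortfalls: (190000−102000)/190000 = 0.4632; (190000−128000)/190000 = 0.3263; (190000−140000)/190000 = 0.2632; (190000−146000)/190000 = 0.2316.
Σ = 1.284211. Dividing by the full population N = 7 gives P₁ = 0.183.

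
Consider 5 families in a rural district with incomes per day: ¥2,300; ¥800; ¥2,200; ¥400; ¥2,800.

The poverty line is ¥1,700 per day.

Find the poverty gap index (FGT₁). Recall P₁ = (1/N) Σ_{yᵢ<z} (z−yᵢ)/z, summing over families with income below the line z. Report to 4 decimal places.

Poor units: ¥400, ¥800 (q = 2 of N = 5).
Relative gaps: (1700−400)/1700 = 0.7647; (1700−800)/1700 = 0.5294.
Sum of shortfalls = 1.294118; P₁ averages over all N: 1.294118 / 5 = 0.2588.

0.2588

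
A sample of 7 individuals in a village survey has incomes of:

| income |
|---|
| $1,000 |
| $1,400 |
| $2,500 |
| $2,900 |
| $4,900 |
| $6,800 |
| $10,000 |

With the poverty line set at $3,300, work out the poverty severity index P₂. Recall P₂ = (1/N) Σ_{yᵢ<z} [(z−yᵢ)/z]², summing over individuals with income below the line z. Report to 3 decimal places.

0.127

Poor units: $1,000, $1,400, $2,500, $2,900 (q = 4 of N = 7).
Shortfall ratios: (3300−1000)/3300 = 0.6970; (3300−1400)/3300 = 0.5758; (3300−2500)/3300 = 0.2424; (3300−2900)/3300 = 0.1212.
Squared: 0.4858; 0.3315; 0.0588; 0.0147.
Sum = 0.890725; P₂ = 0.890725 / 7 = 0.127.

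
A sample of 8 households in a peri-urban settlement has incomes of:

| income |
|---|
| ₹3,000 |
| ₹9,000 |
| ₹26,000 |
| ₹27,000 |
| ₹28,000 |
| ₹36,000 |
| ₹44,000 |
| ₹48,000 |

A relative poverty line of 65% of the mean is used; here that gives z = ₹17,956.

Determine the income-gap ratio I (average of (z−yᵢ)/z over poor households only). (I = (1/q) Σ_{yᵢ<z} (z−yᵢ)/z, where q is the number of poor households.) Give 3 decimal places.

0.666

Incomes under z: ₹3,000, ₹9,000 (q = 2 of N = 8).
Relative gaps: 0.8329, 0.4988; sum = 1.331700.
The income-gap ratio divides by q (the poor only): 1.331700 / 2 = 0.666.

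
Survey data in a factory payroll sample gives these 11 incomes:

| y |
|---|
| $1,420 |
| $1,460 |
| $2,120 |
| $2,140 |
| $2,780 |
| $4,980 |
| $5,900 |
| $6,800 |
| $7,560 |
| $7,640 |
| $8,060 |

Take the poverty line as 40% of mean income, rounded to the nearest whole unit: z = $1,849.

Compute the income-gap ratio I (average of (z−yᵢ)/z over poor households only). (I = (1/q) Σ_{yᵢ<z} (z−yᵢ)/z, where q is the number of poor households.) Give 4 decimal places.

0.2212

Below z: $1,420, $1,460 (q = 2 of N = 11).
Relative gaps: 0.2320, 0.2104; sum = 0.442401.
I averages over the q = 2 poor units only: 0.442401 / 2 = 0.2212.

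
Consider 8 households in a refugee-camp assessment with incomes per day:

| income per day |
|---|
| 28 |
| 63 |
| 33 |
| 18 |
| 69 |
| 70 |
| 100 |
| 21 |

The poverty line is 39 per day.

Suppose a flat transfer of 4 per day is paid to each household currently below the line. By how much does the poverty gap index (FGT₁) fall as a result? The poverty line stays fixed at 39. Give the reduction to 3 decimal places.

0.051

Before: below the line — 18, 21, 28, 33; poverty gap index (FGT₁) = 0.17949.
After the 4 transfer: below the line — 22, 25, 32, 37; poverty gap index (FGT₁) = 0.12821.
Reduction = 0.17949 − 0.12821 = 0.051.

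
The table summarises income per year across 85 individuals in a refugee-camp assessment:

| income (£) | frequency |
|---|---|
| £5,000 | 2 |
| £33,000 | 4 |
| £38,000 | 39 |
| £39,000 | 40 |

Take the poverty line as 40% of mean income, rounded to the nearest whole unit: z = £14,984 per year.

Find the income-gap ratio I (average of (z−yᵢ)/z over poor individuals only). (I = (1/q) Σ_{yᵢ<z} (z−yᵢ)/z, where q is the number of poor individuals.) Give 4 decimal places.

0.6663

Poor units: 2×£5,000 (q = 2 of N = 85).
Shortfall ratios (z−y)/z: 0.6663 (×2); sum = 1.332621.
The income-gap ratio divides by q (the poor only): 1.332621 / 2 = 0.6663.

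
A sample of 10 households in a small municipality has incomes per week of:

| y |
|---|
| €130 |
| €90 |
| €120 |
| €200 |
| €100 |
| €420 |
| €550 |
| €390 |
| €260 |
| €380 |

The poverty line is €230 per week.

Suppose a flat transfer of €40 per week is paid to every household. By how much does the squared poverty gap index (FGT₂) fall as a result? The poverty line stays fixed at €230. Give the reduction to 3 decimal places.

0.062

Before: below the line — €90, €100, €120, €130, €200; squared poverty gap index (FGT₂) = 0.11248.
After the €40 transfer: below the line — €130, €140, €160, €170; squared poverty gap index (FGT₂) = 0.05028.
Reduction = 0.11248 − 0.05028 = 0.062.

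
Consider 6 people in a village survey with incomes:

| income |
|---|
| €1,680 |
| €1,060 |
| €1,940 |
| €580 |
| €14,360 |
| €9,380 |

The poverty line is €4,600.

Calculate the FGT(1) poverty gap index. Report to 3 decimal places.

Incomes under z: €580, €1,060, €1,680, €1,940 (q = 4 of N = 6).
Shortfall ratios: (4600−580)/4600 = 0.8739; (4600−1060)/4600 = 0.7696; (4600−1680)/4600 = 0.6348; (4600−1940)/4600 = 0.5783.
Σ = 2.856522. Dividing by the full population N = 6 gives P₁ = 0.476.

0.476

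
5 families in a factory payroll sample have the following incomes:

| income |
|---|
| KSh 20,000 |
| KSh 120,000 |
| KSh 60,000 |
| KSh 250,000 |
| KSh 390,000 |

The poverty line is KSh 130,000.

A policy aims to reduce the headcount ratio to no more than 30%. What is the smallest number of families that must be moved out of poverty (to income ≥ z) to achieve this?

3 of the 5 families are poor, so H = 3/5 = 0.600.
A headcount ratio of at most 30% allows at most ⌊0.30 × 5⌋ = 1 poor families.
So at least 3 − 1 = 2 must be lifted.

2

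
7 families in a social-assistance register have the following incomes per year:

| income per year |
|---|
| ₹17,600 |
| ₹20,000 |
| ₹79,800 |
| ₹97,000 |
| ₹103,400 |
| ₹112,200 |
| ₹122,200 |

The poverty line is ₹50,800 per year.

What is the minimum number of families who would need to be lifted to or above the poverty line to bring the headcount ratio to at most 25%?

1

Currently q = 2 of N = 7 are below the line (H = 0.286).
A headcount ratio of at most 25% allows at most ⌊0.25 × 7⌋ = 1 poor families.
So at least 2 − 1 = 1 must be lifted.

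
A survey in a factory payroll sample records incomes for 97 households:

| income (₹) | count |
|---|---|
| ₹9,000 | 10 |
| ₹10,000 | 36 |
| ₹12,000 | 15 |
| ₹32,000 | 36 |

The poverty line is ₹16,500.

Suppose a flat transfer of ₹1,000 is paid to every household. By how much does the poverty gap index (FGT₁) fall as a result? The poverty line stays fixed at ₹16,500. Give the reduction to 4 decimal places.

0.0381

Before: below the line — 10×₹9,000, 36×₹10,000, 15×₹12,000; poverty gap index (FGT₁) = 0.235239.
After the ₹1,000 transfer: below the line — 10×₹10,000, 36×₹11,000, 15×₹13,000; poverty gap index (FGT₁) = 0.197126.
Reduction = 0.235239 − 0.197126 = 0.0381.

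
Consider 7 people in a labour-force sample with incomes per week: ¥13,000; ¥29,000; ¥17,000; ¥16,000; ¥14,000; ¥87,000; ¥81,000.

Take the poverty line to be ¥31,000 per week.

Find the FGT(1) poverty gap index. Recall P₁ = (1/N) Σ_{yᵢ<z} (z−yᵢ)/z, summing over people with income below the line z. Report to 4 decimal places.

0.3041

Below the line: ¥13,000, ¥14,000, ¥16,000, ¥17,000, ¥29,000 (q = 5 of N = 7).
Relative gaps: (31000−13000)/31000 = 0.5806; (31000−14000)/31000 = 0.5484; (31000−16000)/31000 = 0.4839; (31000−17000)/31000 = 0.4516; (31000−29000)/31000 = 0.0645.
Σ = 2.129032. Dividing by the full population N = 7 gives P₁ = 0.3041.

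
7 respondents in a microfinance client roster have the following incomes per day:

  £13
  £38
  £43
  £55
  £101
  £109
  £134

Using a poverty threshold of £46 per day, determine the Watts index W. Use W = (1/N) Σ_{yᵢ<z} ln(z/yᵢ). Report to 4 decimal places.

0.2175

Below z: £13, £38, £43 (q = 3 of N = 7).
Log shortfalls: ln(46/13) = 1.2637; ln(46/38) = 0.1911; ln(46/43) = 0.0674.
W = 1.522189 / 7 = 0.2175.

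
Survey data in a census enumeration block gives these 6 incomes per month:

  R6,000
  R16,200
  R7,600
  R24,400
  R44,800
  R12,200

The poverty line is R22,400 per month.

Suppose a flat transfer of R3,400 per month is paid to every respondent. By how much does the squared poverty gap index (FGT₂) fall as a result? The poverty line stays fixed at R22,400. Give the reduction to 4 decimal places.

0.0922

Before: below the line — R6,000, R7,600, R12,200, R16,200; squared poverty gap index (FGT₂) = 0.209423.
After the R3,400 transfer: below the line — R9,400, R11,000, R15,600, R19,600; squared poverty gap index (FGT₂) = 0.117267.
Reduction = 0.209423 − 0.117267 = 0.0922.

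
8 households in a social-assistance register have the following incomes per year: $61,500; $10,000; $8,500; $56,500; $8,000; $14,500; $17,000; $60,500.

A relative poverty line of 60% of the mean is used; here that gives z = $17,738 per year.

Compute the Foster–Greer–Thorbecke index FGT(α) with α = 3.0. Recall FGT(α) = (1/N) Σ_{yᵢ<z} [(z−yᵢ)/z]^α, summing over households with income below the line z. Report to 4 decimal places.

0.0495

Below z: $8,000, $8,500, $10,000, $14,500, $17,000 (q = 5 of N = 8).
Gap ratios (z−y)/z: (17738−8000)/17738 = 0.5490; (17738−8500)/17738 = 0.5208; (17738−10000)/17738 = 0.4362; (17738−14500)/17738 = 0.1825; (17738−17000)/17738 = 0.0416.
Raised to α = 3.0: 0.16546; 0.14126; 0.08302; 0.00608; 0.00007.
Sum = 0.395894; FGT(3.0) = 0.395894 / 8 = 0.0495.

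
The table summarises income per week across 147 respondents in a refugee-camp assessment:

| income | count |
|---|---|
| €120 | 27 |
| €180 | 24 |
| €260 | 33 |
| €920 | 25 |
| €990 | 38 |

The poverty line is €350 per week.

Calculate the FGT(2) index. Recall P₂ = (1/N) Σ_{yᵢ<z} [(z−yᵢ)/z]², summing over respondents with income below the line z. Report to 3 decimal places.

Poor units: 27×€120, 24×€180, 33×€260 (q = 84 of N = 147).
Normalized shortfalls: (350−120)/350 = 0.6571 (×27); (350−180)/350 = 0.4857 (×24); (350−260)/350 = 0.2571 (×33).
Squared: 0.4318 (×27); 0.2359 (×24); 0.0661 (×33).
Sum = 19.503673; P₂ = 19.503673 / 147 = 0.133.

0.133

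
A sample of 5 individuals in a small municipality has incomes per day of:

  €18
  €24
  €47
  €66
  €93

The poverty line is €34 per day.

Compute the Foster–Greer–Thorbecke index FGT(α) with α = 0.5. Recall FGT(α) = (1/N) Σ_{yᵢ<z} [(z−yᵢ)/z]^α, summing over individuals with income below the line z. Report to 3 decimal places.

Below z: €18, €24 (q = 2 of N = 5).
Normalized shortfalls: (34−18)/34 = 0.4706; (34−24)/34 = 0.2941.
Raised to α = 0.5: 0.68599; 0.54233.
Sum = 1.228320; FGT(0.5) = 1.228320 / 5 = 0.246.

0.246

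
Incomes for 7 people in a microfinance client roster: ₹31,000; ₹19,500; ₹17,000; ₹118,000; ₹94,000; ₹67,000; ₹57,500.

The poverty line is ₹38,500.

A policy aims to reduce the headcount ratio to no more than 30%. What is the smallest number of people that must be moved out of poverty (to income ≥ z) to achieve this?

1

3 of the 7 people are poor, so H = 3/7 = 0.429.
A headcount ratio of at most 30% allows at most ⌊0.30 × 7⌋ = 2 poor people.
So at least 3 − 2 = 1 must be lifted.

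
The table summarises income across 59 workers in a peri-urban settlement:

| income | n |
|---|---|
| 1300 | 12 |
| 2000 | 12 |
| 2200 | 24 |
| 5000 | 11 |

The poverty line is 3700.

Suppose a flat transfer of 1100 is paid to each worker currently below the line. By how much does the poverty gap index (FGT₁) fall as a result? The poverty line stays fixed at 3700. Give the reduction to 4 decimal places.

0.2419

Before: below the line — 12×1300, 12×2000, 24×2200; poverty gap index (FGT₁) = 0.390289.
After the 1100 transfer: below the line — 12×2400, 12×3100, 24×3300; poverty gap index (FGT₁) = 0.148420.
Reduction = 0.390289 − 0.148420 = 0.2419.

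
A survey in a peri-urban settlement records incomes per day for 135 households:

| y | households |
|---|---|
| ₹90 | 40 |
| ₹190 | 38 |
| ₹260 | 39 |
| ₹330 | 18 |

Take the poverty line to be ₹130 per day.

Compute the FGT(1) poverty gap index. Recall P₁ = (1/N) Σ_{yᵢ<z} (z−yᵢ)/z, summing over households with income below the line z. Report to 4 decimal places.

0.0912

Below the line: 40×₹90 (q = 40 of N = 135).
Shortfall ratios: (130−90)/130 = 0.3077 (×40).
Σ = 12.307692. Dividing by the full population N = 135 gives P₁ = 0.0912.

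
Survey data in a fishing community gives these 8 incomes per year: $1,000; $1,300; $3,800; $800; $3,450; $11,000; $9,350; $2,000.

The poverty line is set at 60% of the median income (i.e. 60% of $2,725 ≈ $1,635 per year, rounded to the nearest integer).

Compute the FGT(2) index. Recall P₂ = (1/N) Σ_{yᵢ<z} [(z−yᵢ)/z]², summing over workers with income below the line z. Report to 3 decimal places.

Incomes under z: $800, $1,000, $1,300 (q = 3 of N = 8).
Relative gaps: (1635−800)/1635 = 0.5107; (1635−1000)/1635 = 0.3884; (1635−1300)/1635 = 0.2049.
Squared: 0.2608; 0.1508; 0.0420.
Sum = 0.453637; P₂ = 0.453637 / 8 = 0.057.

0.057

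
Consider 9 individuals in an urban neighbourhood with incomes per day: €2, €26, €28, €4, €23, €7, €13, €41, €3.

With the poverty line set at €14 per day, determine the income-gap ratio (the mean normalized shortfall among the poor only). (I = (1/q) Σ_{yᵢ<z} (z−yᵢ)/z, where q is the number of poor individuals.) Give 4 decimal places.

0.5857

Poor units: €2, €3, €4, €7, €13 (q = 5 of N = 9).
Shortfall ratios (z−y)/z: 0.8571, 0.7857, 0.7143, 0.5000, 0.0714; sum = 2.928571.
I averages over the q = 5 poor units only: 2.928571 / 5 = 0.5857.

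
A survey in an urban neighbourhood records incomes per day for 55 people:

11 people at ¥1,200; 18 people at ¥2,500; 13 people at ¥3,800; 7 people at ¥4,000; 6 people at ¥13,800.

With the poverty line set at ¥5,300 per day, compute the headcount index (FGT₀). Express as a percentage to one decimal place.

89.1%

49 of the 55 people have income below ¥5,300.
H = 49/55 = 89.1%.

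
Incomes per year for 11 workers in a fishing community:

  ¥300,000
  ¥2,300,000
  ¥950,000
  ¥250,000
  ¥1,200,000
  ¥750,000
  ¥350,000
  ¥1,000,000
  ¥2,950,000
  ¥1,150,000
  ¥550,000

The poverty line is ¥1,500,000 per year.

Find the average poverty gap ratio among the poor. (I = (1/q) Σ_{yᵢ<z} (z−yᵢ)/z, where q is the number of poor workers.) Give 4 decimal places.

Below the line: ¥250,000, ¥300,000, ¥350,000, ¥550,000, ¥750,000, ¥950,000, ¥1,000,000, ¥1,150,000, ¥1,200,000 (q = 9 of N = 11).
Relative gaps: 0.8333, 0.8000, 0.7667, 0.6333, 0.5000, 0.3667, 0.3333, 0.2333, 0.2000; sum = 4.666667.
The income-gap ratio divides by q (the poor only): 4.666667 / 9 = 0.5185.

0.5185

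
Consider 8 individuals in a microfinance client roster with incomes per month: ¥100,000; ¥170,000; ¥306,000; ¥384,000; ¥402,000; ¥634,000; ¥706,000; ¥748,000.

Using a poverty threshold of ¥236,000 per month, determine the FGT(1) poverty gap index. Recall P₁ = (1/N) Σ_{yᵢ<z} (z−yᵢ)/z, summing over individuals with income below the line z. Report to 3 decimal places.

Below the line: ¥100,000, ¥170,000 (q = 2 of N = 8).
Normalized shortfalls: (236000−100000)/236000 = 0.5763; (236000−170000)/236000 = 0.2797.
Sum of shortfalls = 0.855932; P₁ averages over all N: 0.855932 / 8 = 0.107.

0.107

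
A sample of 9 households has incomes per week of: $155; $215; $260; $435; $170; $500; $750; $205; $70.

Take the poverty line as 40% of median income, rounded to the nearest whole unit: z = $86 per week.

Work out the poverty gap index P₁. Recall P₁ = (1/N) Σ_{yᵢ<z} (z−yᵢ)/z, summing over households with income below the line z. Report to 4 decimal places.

Below z: $70 (q = 1 of N = 9).
Relative gaps: (86−70)/86 = 0.1860.
Σ = 0.186047. Dividing by the full population N = 9 gives P₁ = 0.0207.

0.0207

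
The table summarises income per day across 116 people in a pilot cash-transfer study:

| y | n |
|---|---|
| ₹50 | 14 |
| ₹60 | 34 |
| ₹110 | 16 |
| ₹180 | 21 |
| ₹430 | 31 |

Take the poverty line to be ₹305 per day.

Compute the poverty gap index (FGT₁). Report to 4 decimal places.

0.4987

Below z: 14×₹50, 34×₹60, 16×₹110, 21×₹180 (q = 85 of N = 116).
Gap ratios (z−y)/z: (305−50)/305 = 0.8361 (×14); (305−60)/305 = 0.8033 (×34); (305−110)/305 = 0.6393 (×16); (305−180)/305 = 0.4098 (×21).
Sum of shortfalls = 57.852459; P₁ averages over all N: 57.852459 / 116 = 0.4987.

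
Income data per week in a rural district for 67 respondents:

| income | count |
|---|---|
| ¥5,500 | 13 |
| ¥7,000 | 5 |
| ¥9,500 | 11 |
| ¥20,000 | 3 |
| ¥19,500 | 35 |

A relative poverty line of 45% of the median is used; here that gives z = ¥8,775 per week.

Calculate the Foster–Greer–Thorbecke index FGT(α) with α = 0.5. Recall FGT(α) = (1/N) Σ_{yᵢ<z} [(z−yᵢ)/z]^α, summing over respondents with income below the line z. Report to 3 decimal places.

Incomes under z: 13×¥5,500, 5×¥7,000 (q = 18 of N = 67).
Relative gaps: (8775−5500)/8775 = 0.3732 (×13); (8775−7000)/8775 = 0.2023 (×5).
Raised to α = 0.5: 0.61092 (×13); 0.44975 (×5).
Sum = 10.190692; FGT(0.5) = 10.190692 / 67 = 0.152.

0.152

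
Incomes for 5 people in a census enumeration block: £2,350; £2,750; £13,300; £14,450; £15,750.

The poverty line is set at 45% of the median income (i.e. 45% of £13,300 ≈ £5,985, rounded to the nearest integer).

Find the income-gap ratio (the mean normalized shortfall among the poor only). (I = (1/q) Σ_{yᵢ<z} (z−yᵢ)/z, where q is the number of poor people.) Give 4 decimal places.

Poor units: £2,350, £2,750 (q = 2 of N = 5).
Relative gaps: 0.6074, 0.5405; sum = 1.147870.
The income-gap ratio divides by q (the poor only): 1.147870 / 2 = 0.5739.

0.5739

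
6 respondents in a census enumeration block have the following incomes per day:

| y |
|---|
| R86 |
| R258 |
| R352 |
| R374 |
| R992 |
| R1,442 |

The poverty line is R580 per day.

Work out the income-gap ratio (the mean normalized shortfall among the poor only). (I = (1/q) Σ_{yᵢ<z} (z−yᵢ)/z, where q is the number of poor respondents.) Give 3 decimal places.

Below the line: R86, R258, R352, R374 (q = 4 of N = 6).
Relative gaps: 0.8517, 0.5552, 0.3931, 0.3552; sum = 2.155172.
The income-gap ratio divides by q (the poor only): 2.155172 / 4 = 0.539.

0.539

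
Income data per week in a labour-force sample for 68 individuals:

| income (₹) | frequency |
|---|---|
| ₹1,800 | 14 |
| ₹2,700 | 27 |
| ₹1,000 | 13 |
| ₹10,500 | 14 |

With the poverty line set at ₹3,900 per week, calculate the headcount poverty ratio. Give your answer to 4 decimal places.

54 of the 68 individuals have income below ₹3,900.
H = 54/68 = 0.7941.

0.7941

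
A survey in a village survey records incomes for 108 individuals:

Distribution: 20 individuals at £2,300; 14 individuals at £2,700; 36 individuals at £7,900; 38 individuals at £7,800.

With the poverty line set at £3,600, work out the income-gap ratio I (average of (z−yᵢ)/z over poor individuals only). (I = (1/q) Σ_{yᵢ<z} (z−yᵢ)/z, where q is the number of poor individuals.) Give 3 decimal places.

0.315

Below the line: 20×£2,300, 14×£2,700 (q = 34 of N = 108).
Relative gaps: 0.3611 (×20), 0.2500 (×14); sum = 10.722222.
The income-gap ratio divides by q (the poor only): 10.722222 / 34 = 0.315.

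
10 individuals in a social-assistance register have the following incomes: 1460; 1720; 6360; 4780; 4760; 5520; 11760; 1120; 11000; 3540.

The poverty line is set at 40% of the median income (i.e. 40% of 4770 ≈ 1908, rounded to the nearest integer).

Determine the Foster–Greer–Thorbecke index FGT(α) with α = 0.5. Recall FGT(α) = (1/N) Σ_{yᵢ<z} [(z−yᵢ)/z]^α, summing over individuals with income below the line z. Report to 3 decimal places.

0.144

Below z: 1120, 1460, 1720 (q = 3 of N = 10).
Shortfall ratios: (1908−1120)/1908 = 0.4130; (1908−1460)/1908 = 0.2348; (1908−1720)/1908 = 0.0985.
Raised to α = 0.5: 0.64265; 0.48456; 0.31390.
Sum = 1.441111; FGT(0.5) = 1.441111 / 10 = 0.144.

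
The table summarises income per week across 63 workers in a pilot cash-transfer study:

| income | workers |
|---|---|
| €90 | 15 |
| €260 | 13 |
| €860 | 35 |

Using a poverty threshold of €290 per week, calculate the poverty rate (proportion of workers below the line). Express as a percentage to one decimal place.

28 of the 63 workers have income below €290.
H = 28/63 = 44.4%.

44.4%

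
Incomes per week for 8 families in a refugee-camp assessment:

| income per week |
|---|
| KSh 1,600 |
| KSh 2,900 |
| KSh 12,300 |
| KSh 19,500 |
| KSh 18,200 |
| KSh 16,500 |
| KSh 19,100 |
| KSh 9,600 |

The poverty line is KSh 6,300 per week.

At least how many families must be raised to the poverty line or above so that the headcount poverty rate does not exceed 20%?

Currently q = 2 of N = 8 are below the line (H = 0.250).
A headcount ratio of at most 20% allows at most ⌊0.20 × 8⌋ = 1 poor families.
So at least 2 − 1 = 1 must be lifted.

1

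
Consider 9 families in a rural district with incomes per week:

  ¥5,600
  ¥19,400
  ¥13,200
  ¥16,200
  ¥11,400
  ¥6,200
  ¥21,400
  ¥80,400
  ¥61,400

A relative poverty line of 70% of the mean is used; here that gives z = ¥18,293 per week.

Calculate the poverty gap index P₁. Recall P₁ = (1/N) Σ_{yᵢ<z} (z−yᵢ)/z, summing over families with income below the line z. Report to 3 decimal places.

0.236

Below z: ¥5,600, ¥6,200, ¥11,400, ¥13,200, ¥16,200 (q = 5 of N = 9).
Gap ratios (z−y)/z: (18293−5600)/18293 = 0.6939; (18293−6200)/18293 = 0.6611; (18293−11400)/18293 = 0.3768; (18293−13200)/18293 = 0.2784; (18293−16200)/18293 = 0.1144.
Σ = 2.124583. Dividing by the full population N = 9 gives P₁ = 0.236.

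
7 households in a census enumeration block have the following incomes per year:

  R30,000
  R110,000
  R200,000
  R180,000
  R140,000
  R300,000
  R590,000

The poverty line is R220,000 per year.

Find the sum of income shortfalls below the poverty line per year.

Below z: R30,000, R110,000, R140,000, R180,000, R200,000 (q = 5 of N = 7).
Individual gaps: 220000−30000 = 190000; 220000−110000 = 110000; 220000−140000 = 80000; 220000−180000 = 40000; 220000−200000 = 20000.
Aggregate gap = R440,000.

R440,000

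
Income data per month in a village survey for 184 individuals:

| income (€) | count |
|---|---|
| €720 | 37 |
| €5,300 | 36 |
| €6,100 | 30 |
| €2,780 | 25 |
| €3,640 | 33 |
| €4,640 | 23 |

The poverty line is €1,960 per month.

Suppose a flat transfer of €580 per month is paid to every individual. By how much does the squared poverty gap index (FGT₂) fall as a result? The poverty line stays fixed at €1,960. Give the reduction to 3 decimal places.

0.058

Before: below the line — 37×€720; squared poverty gap index (FGT₂) = 0.08049.
After the €580 transfer: below the line — 37×€1,300; squared poverty gap index (FGT₂) = 0.02280.
Reduction = 0.08049 − 0.02280 = 0.058.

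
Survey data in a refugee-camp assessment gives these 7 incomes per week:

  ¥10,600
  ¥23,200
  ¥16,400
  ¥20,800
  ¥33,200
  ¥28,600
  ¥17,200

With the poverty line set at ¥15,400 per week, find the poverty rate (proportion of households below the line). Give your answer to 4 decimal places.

0.1429

1 of the 7 households have income below ¥15,400.
H = 1/7 = 0.1429.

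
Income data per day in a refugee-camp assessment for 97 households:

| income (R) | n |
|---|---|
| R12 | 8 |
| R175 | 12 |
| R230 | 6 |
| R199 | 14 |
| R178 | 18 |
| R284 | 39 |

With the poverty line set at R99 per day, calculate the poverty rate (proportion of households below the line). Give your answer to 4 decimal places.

0.0825

8 of the 97 households have income below R99.
H = 8/97 = 0.0825.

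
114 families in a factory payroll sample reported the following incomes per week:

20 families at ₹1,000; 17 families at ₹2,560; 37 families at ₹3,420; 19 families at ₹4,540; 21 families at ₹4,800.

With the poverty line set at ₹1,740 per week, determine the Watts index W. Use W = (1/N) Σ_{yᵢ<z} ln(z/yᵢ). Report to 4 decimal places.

Incomes under z: 20×₹1,000 (q = 20 of N = 114).
Log shortfalls: ln(1740/1000) = 0.5539 (×20).
W = 11.077702 / 114 = 0.0972.

0.0972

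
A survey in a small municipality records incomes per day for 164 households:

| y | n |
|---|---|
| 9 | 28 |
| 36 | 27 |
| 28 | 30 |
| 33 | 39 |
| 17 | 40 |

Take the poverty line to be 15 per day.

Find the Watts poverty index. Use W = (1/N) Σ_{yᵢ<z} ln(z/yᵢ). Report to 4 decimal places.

Below z: 28×9 (q = 28 of N = 164).
ln(z/y) terms: ln(15/9) = 0.5108 (×28).
W = 14.303117 / 164 = 0.0872.

0.0872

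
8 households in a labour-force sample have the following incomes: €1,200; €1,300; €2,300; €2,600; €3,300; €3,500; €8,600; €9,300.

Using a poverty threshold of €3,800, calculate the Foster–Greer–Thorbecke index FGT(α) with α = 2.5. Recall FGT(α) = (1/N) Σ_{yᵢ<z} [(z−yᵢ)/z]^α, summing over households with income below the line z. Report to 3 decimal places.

0.113

Poor units: €1,200, €1,300, €2,300, €2,600, €3,300, €3,500 (q = 6 of N = 8).
Gap ratios (z−y)/z: (3800−1200)/3800 = 0.6842; (3800−1300)/3800 = 0.6579; (3800−2300)/3800 = 0.3947; (3800−2600)/3800 = 0.3158; (3800−3300)/3800 = 0.1316; (3800−3500)/3800 = 0.0789.
Raised to α = 2.5: 0.38723; 0.35107; 0.09790; 0.05604; 0.00628; 0.00175.
Sum = 0.900270; FGT(2.5) = 0.900270 / 8 = 0.113.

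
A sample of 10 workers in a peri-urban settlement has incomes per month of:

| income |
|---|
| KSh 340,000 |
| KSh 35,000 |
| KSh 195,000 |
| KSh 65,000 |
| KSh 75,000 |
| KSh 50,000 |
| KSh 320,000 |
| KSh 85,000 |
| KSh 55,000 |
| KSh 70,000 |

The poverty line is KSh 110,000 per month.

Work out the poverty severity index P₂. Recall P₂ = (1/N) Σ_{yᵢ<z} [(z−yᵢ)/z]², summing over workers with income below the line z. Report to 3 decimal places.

Below z: KSh 35,000, KSh 50,000, KSh 55,000, KSh 65,000, KSh 70,000, KSh 75,000, KSh 85,000 (q = 7 of N = 10).
Normalized shortfalls: (110000−35000)/110000 = 0.6818; (110000−50000)/110000 = 0.5455; (110000−55000)/110000 = 0.5000; (110000−65000)/110000 = 0.4091; (110000−70000)/110000 = 0.3636; (110000−75000)/110000 = 0.3182; (110000−85000)/110000 = 0.2273.
Squared: 0.4649; 0.2975; 0.2500; 0.1674; 0.1322; 0.1012; 0.0517.
Sum = 1.464876; P₂ = 1.464876 / 10 = 0.146.

0.146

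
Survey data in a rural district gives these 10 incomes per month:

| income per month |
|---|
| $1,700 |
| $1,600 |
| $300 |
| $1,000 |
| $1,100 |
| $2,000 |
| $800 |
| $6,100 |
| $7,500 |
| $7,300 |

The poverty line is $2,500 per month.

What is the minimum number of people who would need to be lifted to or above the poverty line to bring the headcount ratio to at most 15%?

6

Currently q = 7 of N = 10 are below the line (H = 0.700).
A headcount ratio of at most 15% allows at most ⌊0.15 × 10⌋ = 1 poor people.
So at least 7 − 1 = 6 must be lifted.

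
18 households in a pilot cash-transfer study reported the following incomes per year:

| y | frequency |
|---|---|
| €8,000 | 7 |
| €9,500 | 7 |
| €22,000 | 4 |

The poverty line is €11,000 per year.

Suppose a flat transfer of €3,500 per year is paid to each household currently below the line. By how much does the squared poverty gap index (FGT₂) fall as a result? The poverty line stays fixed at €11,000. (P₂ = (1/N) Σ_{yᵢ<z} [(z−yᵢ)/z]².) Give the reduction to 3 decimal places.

Before: below the line — 7×€8,000, 7×€9,500; squared poverty gap index (FGT₂) = 0.03616.
After the €3,500 transfer: below the line — none; squared poverty gap index (FGT₂) = 0.00000.
Reduction = 0.03616 − 0.00000 = 0.036.

0.036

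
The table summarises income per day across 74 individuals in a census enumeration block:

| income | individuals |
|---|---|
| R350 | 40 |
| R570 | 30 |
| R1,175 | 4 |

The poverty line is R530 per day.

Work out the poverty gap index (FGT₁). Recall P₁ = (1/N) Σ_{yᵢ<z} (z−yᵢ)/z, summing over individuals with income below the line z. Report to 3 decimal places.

0.184

Incomes under z: 40×R350 (q = 40 of N = 74).
Shortfall ratios: (530−350)/530 = 0.3396 (×40).
Σ = 13.584906. Dividing by the full population N = 74 gives P₁ = 0.184.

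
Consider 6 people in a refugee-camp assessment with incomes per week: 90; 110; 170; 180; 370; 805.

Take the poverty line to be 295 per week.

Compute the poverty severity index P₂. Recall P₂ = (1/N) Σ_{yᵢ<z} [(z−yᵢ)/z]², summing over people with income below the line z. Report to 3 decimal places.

0.201

Below z: 90, 110, 170, 180 (q = 4 of N = 6).
Shortfall ratios: (295−90)/295 = 0.6949; (295−110)/295 = 0.6271; (295−170)/295 = 0.4237; (295−180)/295 = 0.3898.
Squared: 0.4829; 0.3933; 0.1795; 0.1520.
Sum = 1.207699; P₂ = 1.207699 / 6 = 0.201.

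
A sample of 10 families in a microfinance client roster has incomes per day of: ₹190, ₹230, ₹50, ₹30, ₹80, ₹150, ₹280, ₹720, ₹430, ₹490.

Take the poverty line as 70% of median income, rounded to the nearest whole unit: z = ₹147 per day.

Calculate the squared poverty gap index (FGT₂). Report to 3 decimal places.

0.128

Below z: ₹30, ₹50, ₹80 (q = 3 of N = 10).
Relative gaps: (147−30)/147 = 0.7959; (147−50)/147 = 0.6599; (147−80)/147 = 0.4558.
Squared: 0.6335; 0.4354; 0.2077.
Sum = 1.276644; P₂ = 1.276644 / 10 = 0.128.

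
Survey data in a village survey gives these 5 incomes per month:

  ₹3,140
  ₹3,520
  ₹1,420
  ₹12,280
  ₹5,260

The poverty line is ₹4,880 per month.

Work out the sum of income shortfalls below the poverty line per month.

₹6,560

Below the line: ₹1,420, ₹3,140, ₹3,520 (q = 3 of N = 5).
Individual gaps: 4880−1420 = 3460; 4880−3140 = 1740; 4880−3520 = 1360.
Aggregate gap = ₹6,560.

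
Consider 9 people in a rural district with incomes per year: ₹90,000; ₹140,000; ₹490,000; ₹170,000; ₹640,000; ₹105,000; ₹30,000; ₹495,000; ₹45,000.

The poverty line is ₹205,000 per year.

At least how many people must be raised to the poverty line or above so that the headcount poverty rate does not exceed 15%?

5

Currently q = 6 of N = 9 are below the line (H = 0.667).
A headcount ratio of at most 15% allows at most ⌊0.15 × 9⌋ = 1 poor people.
So at least 6 − 1 = 5 must be lifted.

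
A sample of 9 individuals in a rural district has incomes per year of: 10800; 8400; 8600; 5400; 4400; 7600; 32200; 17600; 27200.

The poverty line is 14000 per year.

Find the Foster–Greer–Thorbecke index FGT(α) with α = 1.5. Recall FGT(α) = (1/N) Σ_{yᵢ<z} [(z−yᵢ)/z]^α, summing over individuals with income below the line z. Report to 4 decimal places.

Below the line: 4400, 5400, 7600, 8400, 8600, 10800 (q = 6 of N = 9).
Gap ratios (z−y)/z: (14000−4400)/14000 = 0.6857; (14000−5400)/14000 = 0.6143; (14000−7600)/14000 = 0.4571; (14000−8400)/14000 = 0.4000; (14000−8600)/14000 = 0.3857; (14000−10800)/14000 = 0.2286.
Raised to α = 1.5: 0.56783; 0.48145; 0.30908; 0.25298; 0.23955; 0.10928.
Sum = 1.960177; FGT(1.5) = 1.960177 / 9 = 0.2178.

0.2178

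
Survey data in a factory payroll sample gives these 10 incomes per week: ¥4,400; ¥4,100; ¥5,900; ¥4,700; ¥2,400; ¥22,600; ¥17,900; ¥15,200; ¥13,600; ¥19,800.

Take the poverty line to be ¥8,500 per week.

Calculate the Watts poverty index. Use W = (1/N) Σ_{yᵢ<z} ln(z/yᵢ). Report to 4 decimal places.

0.3610

Below z: ¥2,400, ¥4,100, ¥4,400, ¥4,700, ¥5,900 (q = 5 of N = 10).
ln(z/y) terms: ln(8500/2400) = 1.2646; ln(8500/4100) = 0.7291; ln(8500/4400) = 0.6585; ln(8500/4700) = 0.5925; ln(8500/5900) = 0.3651.
W = 3.609756 / 10 = 0.3610.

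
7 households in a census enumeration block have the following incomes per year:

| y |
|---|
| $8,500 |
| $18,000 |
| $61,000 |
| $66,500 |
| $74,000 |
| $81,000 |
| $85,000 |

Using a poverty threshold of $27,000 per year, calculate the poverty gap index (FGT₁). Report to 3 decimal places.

0.146

Poor units: $8,500, $18,000 (q = 2 of N = 7).
Gap ratios (z−y)/z: (27000−8500)/27000 = 0.6852; (27000−18000)/27000 = 0.3333.
Sum of shortfalls = 1.018519; P₁ averages over all N: 1.018519 / 7 = 0.146.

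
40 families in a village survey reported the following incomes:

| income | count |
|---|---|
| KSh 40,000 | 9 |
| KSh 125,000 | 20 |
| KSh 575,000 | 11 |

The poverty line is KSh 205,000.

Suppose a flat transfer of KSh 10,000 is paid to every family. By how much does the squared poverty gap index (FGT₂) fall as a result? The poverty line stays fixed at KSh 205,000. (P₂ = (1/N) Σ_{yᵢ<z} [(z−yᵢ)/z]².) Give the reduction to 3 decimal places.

0.035

Before: below the line — 9×KSh 40,000, 20×KSh 125,000; squared poverty gap index (FGT₂) = 0.22191.
After the KSh 10,000 transfer: below the line — 9×KSh 50,000, 20×KSh 135,000; squared poverty gap index (FGT₂) = 0.18693.
Reduction = 0.22191 − 0.18693 = 0.035.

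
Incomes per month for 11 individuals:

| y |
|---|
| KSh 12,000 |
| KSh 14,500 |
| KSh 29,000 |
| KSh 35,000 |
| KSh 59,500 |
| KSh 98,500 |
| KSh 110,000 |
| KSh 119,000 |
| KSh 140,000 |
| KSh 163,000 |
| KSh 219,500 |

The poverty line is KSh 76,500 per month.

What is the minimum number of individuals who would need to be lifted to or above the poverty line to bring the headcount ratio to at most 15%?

5 of the 11 individuals are poor, so H = 5/11 = 0.455.
A headcount ratio of at most 15% allows at most ⌊0.15 × 11⌋ = 1 poor individuals.
So at least 5 − 1 = 4 must be lifted.

4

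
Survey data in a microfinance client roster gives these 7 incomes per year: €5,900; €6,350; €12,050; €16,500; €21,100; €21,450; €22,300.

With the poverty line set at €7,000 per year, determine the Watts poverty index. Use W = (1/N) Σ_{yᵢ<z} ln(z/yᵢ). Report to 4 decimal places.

0.0383

Poor units: €5,900, €6,350 (q = 2 of N = 7).
Log gaps: ln(7000/5900) = 0.1710; ln(7000/6350) = 0.0975.
W = 0.268413 / 7 = 0.0383.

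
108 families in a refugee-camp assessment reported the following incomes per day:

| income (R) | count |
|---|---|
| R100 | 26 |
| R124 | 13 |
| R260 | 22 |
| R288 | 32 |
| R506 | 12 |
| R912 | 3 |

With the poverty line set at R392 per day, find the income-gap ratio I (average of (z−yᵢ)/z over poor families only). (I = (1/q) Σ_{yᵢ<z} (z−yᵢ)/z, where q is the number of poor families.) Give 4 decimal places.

0.4748

Poor units: 26×R100, 13×R124, 22×R260, 32×R288 (q = 93 of N = 108).
Relative gaps: 0.7449 (×26), 0.6837 (×13), 0.3367 (×22), 0.2653 (×32); sum = 44.153061.
I averages over the q = 93 poor units only: 44.153061 / 93 = 0.4748.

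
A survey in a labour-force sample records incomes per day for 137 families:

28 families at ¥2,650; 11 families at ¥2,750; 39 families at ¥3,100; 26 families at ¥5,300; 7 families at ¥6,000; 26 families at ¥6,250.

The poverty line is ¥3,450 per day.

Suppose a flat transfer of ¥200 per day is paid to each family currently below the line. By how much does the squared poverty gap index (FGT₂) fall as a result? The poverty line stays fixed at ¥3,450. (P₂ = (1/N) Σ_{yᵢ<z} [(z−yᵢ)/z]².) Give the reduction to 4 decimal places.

0.0088

Before: below the line — 28×¥2,650, 11×¥2,750, 39×¥3,100; squared poverty gap index (FGT₂) = 0.017225.
After the ¥200 transfer: below the line — 28×¥2,850, 11×¥2,950, 39×¥3,300; squared poverty gap index (FGT₂) = 0.008406.
Reduction = 0.017225 − 0.008406 = 0.0088.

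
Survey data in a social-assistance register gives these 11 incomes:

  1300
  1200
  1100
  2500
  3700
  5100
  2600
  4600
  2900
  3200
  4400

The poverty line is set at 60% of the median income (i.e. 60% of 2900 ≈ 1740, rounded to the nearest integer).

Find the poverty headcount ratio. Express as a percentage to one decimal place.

27.3%

3 of the 11 families have income below 1740.
H = 3/11 = 27.3%.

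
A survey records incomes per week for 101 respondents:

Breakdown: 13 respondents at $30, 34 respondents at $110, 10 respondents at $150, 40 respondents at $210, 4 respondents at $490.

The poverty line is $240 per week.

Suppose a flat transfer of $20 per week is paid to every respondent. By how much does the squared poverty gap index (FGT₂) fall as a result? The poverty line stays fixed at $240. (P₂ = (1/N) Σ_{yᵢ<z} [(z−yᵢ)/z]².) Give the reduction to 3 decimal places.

0.057

Before: below the line — 13×$30, 34×$110, 10×$150, 40×$210; squared poverty gap index (FGT₂) = 0.21743.
After the $20 transfer: below the line — 13×$50, 34×$130, 10×$170, 40×$230; squared poverty gap index (FGT₂) = 0.16050.
Reduction = 0.21743 − 0.16050 = 0.057.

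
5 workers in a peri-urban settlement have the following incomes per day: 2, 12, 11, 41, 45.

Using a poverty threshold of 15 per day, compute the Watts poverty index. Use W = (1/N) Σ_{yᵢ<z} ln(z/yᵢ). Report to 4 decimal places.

Below the line: 2, 11, 12 (q = 3 of N = 5).
Log shortfalls: ln(15/2) = 2.0149; ln(15/11) = 0.3102; ln(15/12) = 0.2231.
W = 2.548202 / 5 = 0.5096.

0.5096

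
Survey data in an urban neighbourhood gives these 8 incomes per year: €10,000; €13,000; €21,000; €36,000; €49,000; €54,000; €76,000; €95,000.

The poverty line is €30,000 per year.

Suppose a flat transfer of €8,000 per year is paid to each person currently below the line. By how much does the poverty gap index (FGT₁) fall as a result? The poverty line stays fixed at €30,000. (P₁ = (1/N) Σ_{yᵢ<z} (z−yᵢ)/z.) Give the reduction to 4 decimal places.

Before: below the line — €10,000, €13,000, €21,000; poverty gap index (FGT₁) = 0.191667.
After the €8,000 transfer: below the line — €18,000, €21,000, €29,000; poverty gap index (FGT₁) = 0.091667.
Reduction = 0.191667 − 0.091667 = 0.1000.

0.1000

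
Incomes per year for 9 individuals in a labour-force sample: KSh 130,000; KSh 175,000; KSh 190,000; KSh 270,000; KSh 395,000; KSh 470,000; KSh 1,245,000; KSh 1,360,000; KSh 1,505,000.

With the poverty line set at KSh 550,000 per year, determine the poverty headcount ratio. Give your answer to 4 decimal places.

6 of the 9 individuals have income below KSh 550,000.
H = 6/9 = 0.6667.

0.6667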